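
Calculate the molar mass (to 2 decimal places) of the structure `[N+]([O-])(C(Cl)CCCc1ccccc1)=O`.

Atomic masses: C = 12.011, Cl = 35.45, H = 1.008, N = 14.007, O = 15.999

213.66

Molecular formula: C10H12ClNO2.
M = 10×12.011 + 1×35.45 + 12×1.008 + 1×14.007 + 2×15.999 = 213.66 g/mol.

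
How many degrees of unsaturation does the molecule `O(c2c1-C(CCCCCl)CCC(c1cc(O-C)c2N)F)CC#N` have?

7

Molecular formula from the SMILES: C17H22ClFN2O2.
DoU = (2C + 2 + N − H − X)/2 = (2·17 + 2 + 2 − 22 − 2)/2 = 14/2 = 7.
(Structurally: 2 ring(s) + 5 π bond(s) = 7.)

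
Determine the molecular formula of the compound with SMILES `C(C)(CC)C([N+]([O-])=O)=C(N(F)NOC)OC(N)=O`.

C8H15FN4O5

Heavy atoms from the SMILES: 8 C, 1 F, 4 N, 5 O.
Implicit hydrogens by atom environment:
  4 × O: no H
  3 × C: 3 H each → 9
  3 × C: no H
  1 × C: 2 H
  1 × C: 1 H
  1 × F: no H
  1 × N: 2 H
  1 × N: 1 H
  1 × N: no H
  1 × N (charge +1): no H
  1 × O (charge -1): no H
  Total hydrogens = 15.
Molecular formula: C8H15FN4O5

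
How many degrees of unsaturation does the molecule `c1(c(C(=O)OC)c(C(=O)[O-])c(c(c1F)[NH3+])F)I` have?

Molecular formula from the SMILES: C9H6F2INO4.
DoU = (2C + 2 + N − H − X)/2 = (2·9 + 2 + 1 − 6 − 3)/2 = 12/2 = 6.
(Structurally: 1 ring(s) + 5 π bond(s) = 6.)

6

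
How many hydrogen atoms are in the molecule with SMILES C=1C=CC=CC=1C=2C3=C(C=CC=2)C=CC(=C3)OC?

14

Hydrogens are implicit in SMILES; fill each atom to its normal valence:
  11 × C (aromatic): 1 H each → 11
  5 × C (aromatic): no H
  1 × C: 3 H
  1 × O: no H
  Total hydrogens = 14.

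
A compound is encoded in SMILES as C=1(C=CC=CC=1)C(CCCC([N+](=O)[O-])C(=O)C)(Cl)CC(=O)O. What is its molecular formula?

Heavy atoms from the SMILES: 15 C, 1 Cl, 1 N, 5 O.
Implicit hydrogens by atom environment:
  5 × C (aromatic): 1 H each → 5
  4 × C: 2 H each → 8
  3 × C: no H
  3 × O: no H
  1 × C: 3 H
  1 × C: 1 H
  1 × C (aromatic): no H
  1 × Cl: no H
  1 × N (charge +1): no H
  1 × O: 1 H
  1 × O (charge -1): no H
  Total hydrogens = 18.
Molecular formula: C15H18ClNO5

C15H18ClNO5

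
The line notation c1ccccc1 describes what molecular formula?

C6H6

Heavy atoms from the SMILES: 6 C.
Implicit hydrogens by atom environment:
  6 × C (aromatic): 1 H each → 6
  Total hydrogens = 6.
Molecular formula: C6H6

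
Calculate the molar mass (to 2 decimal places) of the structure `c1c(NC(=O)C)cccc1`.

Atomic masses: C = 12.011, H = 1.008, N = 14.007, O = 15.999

135.17

Molecular formula: C8H9NO.
M = 8×12.011 + 9×1.008 + 1×14.007 + 1×15.999 = 135.17 g/mol.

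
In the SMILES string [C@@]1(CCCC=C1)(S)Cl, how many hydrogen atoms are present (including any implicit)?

9

Hydrogens are implicit in SMILES; fill each atom to its normal valence:
  3 × C: 2 H each → 6
  2 × C: 1 H each → 2
  1 × C: no H
  1 × Cl: no H
  1 × S: 1 H
  Total hydrogens = 9.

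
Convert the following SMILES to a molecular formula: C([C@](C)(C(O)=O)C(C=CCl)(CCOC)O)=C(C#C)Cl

Heavy atoms from the SMILES: 13 C, 2 Cl, 4 O.
Implicit hydrogens by atom environment:
  5 × C: no H
  4 × C: 1 H each → 4
  2 × C: 3 H each → 6
  2 × C: 2 H each → 4
  2 × Cl: no H
  2 × O: 1 H each → 2
  2 × O: no H
  Total hydrogens = 16.
Molecular formula: C13H16Cl2O4

C13H16Cl2O4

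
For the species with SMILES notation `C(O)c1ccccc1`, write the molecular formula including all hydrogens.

C7H8O

Heavy atoms from the SMILES: 7 C, 1 O.
Implicit hydrogens by atom environment:
  5 × C (aromatic): 1 H each → 5
  1 × C: 2 H
  1 × C (aromatic): no H
  1 × O: 1 H
  Total hydrogens = 8.
Molecular formula: C7H8O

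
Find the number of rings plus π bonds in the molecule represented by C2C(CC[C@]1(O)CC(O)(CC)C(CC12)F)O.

Molecular formula from the SMILES: C12H21FO3.
DoU = (2C + 2 + N − H − X)/2 = (2·12 + 2 + 0 − 21 − 1)/2 = 4/2 = 2.
(Structurally: 2 ring(s) + 0 π bond(s) = 2.)

2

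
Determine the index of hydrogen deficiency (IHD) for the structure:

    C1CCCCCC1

Molecular formula from the SMILES: C7H14.
DoU = (2C + 2 + N − H − X)/2 = (2·7 + 2 + 0 − 14 − 0)/2 = 2/2 = 1.
(Structurally: 1 ring(s) + 0 π bond(s) = 1.)

1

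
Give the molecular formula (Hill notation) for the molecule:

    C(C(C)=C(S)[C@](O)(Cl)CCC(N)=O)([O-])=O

Heavy atoms from the SMILES: 8 C, 1 Cl, 1 N, 4 O, 1 S.
Implicit hydrogens by atom environment:
  5 × C: no H
  2 × C: 2 H each → 4
  2 × O: no H
  1 × C: 3 H
  1 × Cl: no H
  1 × N: 2 H
  1 × O: 1 H
  1 × O (charge -1): no H
  1 × S: 1 H
  Total hydrogens = 11.
Net charge -1.
Molecular formula: C8H11ClNO4S-

C8H11ClNO4S-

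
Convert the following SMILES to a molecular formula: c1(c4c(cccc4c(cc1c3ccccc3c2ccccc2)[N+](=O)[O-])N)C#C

C24H16N2O2

Heavy atoms from the SMILES: 24 C, 2 N, 2 O.
Implicit hydrogens by atom environment:
  13 × C (aromatic): 1 H each → 13
  9 × C (aromatic): no H
  1 × C: 1 H
  1 × C: no H
  1 × N: 2 H
  1 × N (charge +1): no H
  1 × O: no H
  1 × O (charge -1): no H
  Total hydrogens = 16.
Molecular formula: C24H16N2O2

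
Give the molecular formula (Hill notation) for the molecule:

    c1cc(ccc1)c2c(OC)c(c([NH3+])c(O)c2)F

Heavy atoms from the SMILES: 13 C, 1 F, 1 N, 2 O.
Implicit hydrogens by atom environment:
  6 × C (aromatic): 1 H each → 6
  6 × C (aromatic): no H
  1 × C: 3 H
  1 × F: no H
  1 × N (charge +1): 3 H
  1 × O: 1 H
  1 × O: no H
  Total hydrogens = 13.
Net charge +1.
Molecular formula: C13H13FNO2+

C13H13FNO2+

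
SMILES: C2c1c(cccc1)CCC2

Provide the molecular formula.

Heavy atoms from the SMILES: 10 C.
Implicit hydrogens by atom environment:
  4 × C: 2 H each → 8
  4 × C (aromatic): 1 H each → 4
  2 × C (aromatic): no H
  Total hydrogens = 12.
Molecular formula: C10H12

C10H12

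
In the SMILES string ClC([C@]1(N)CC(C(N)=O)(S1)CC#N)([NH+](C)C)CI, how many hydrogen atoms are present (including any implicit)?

Hydrogens are implicit in SMILES; fill each atom to its normal valence:
  5 × C: no H
  3 × C: 2 H each → 6
  2 × C: 3 H each → 6
  2 × N: 2 H each → 4
  1 × Cl: no H
  1 × I: no H
  1 × N (charge +1): 1 H
  1 × N: no H
  1 × O: no H
  1 × S: no H
  Total hydrogens = 17.

17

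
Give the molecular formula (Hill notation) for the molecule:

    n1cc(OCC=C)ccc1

Heavy atoms from the SMILES: 8 C, 1 N, 1 O.
Implicit hydrogens by atom environment:
  4 × C (aromatic): 1 H each → 4
  2 × C: 2 H each → 4
  1 × C: 1 H
  1 × C (aromatic): no H
  1 × N (aromatic): no H
  1 × O: no H
  Total hydrogens = 9.
Molecular formula: C8H9NO

C8H9NO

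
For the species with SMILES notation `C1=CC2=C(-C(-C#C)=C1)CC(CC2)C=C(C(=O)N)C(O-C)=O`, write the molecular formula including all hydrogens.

C17H17NO3

Heavy atoms from the SMILES: 17 C, 1 N, 3 O.
Implicit hydrogens by atom environment:
  4 × C: no H
  3 × C: 2 H each → 6
  3 × C (aromatic): 1 H each → 3
  3 × C: 1 H each → 3
  3 × C (aromatic): no H
  3 × O: no H
  1 × C: 3 H
  1 × N: 2 H
  Total hydrogens = 17.
Molecular formula: C17H17NO3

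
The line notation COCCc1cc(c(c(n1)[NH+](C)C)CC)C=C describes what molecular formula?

C14H23N2O+

Heavy atoms from the SMILES: 14 C, 2 N, 1 O.
Implicit hydrogens by atom environment:
  4 × C: 3 H each → 12
  4 × C: 2 H each → 8
  4 × C (aromatic): no H
  1 × C (aromatic): 1 H
  1 × C: 1 H
  1 × N (charge +1): 1 H
  1 × N (aromatic): no H
  1 × O: no H
  Total hydrogens = 23.
Net charge +1.
Molecular formula: C14H23N2O+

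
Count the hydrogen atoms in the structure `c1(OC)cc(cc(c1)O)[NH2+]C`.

12

Hydrogens are implicit in SMILES; fill each atom to its normal valence:
  3 × C (aromatic): 1 H each → 3
  3 × C (aromatic): no H
  2 × C: 3 H each → 6
  1 × N (charge +1): 2 H
  1 × O: 1 H
  1 × O: no H
  Total hydrogens = 12.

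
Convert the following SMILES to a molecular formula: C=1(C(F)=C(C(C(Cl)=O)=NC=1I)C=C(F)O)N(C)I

Heavy atoms from the SMILES: 9 C, 1 Cl, 2 F, 2 I, 2 N, 2 O.
Implicit hydrogens by atom environment:
  5 × C (aromatic): no H
  2 × C: no H
  2 × F: no H
  2 × I: no H
  1 × C: 3 H
  1 × C: 1 H
  1 × Cl: no H
  1 × N (aromatic): no H
  1 × N: no H
  1 × O: 1 H
  1 × O: no H
  Total hydrogens = 5.
Molecular formula: C9H5ClF2I2N2O2

C9H5ClF2I2N2O2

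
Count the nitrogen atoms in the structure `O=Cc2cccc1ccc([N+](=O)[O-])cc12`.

The symbol for nitrogen appears 1 time in the SMILES.

1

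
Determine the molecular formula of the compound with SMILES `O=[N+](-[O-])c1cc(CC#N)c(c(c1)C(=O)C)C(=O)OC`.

Heavy atoms from the SMILES: 12 C, 2 N, 5 O.
Implicit hydrogens by atom environment:
  4 × C (aromatic): no H
  4 × O: no H
  3 × C: no H
  2 × C: 3 H each → 6
  2 × C (aromatic): 1 H each → 2
  1 × C: 2 H
  1 × N: no H
  1 × N (charge +1): no H
  1 × O (charge -1): no H
  Total hydrogens = 10.
Molecular formula: C12H10N2O5

C12H10N2O5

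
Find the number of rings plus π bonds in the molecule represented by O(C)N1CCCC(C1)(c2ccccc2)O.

Molecular formula from the SMILES: C12H17NO2.
DoU = (2C + 2 + N − H − X)/2 = (2·12 + 2 + 1 − 17 − 0)/2 = 10/2 = 5.
(Structurally: 2 ring(s) + 3 π bond(s) = 5.)

5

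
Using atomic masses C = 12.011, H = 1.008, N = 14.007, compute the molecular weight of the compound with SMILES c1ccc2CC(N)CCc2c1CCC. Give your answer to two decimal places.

189.30

Molecular formula: C13H19N.
M = 13×12.011 + 19×1.008 + 1×14.007 = 189.30 g/mol.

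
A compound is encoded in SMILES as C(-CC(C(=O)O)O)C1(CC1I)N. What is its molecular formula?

C7H12INO3

Heavy atoms from the SMILES: 7 C, 1 I, 1 N, 3 O.
Implicit hydrogens by atom environment:
  3 × C: 2 H each → 6
  2 × C: 1 H each → 2
  2 × C: no H
  2 × O: 1 H each → 2
  1 × I: no H
  1 × N: 2 H
  1 × O: no H
  Total hydrogens = 12.
Molecular formula: C7H12INO3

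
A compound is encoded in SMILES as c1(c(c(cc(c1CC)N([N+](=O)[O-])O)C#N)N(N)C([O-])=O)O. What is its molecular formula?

C10H10N5O6-

Heavy atoms from the SMILES: 10 C, 5 N, 6 O.
Implicit hydrogens by atom environment:
  5 × C (aromatic): no H
  3 × N: no H
  2 × C: no H
  2 × O: 1 H each → 2
  2 × O: no H
  2 × O (charge -1): no H
  1 × C: 3 H
  1 × C: 2 H
  1 × C (aromatic): 1 H
  1 × N: 2 H
  1 × N (charge +1): no H
  Total hydrogens = 10.
Net charge -1.
Molecular formula: C10H10N5O6-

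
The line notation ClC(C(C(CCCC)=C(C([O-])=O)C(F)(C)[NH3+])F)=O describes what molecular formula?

C11H16ClF2NO3

Heavy atoms from the SMILES: 11 C, 1 Cl, 2 F, 1 N, 3 O.
Implicit hydrogens by atom environment:
  5 × C: no H
  3 × C: 2 H each → 6
  2 × C: 3 H each → 6
  2 × F: no H
  2 × O: no H
  1 × C: 1 H
  1 × Cl: no H
  1 × N (charge +1): 3 H
  1 × O (charge -1): no H
  Total hydrogens = 16.
Molecular formula: C11H16ClF2NO3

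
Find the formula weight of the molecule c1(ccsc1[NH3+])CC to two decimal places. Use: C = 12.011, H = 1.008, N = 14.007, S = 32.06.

128.21

Molecular formula: C6H10NS+.
M = 6×12.011 + 10×1.008 + 1×14.007 + 1×32.06 = 128.21 g/mol.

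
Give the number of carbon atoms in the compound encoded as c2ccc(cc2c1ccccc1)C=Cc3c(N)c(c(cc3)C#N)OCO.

The symbol for carbon appears 22 times in the SMILES. Lowercase c denotes aromatic carbon and counts toward C.

22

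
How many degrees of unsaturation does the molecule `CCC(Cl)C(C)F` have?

0

Molecular formula from the SMILES: C5H10ClF.
DoU = (2C + 2 + N − H − X)/2 = (2·5 + 2 + 0 − 10 − 2)/2 = 0/2 = 0.
(Structurally: 0 ring(s) + 0 π bond(s) = 0.)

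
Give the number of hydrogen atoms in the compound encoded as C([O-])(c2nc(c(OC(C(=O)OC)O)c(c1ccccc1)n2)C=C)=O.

Hydrogens are implicit in SMILES; fill each atom to its normal valence:
  5 × C (aromatic): 1 H each → 5
  5 × C (aromatic): no H
  4 × O: no H
  2 × C: 1 H each → 2
  2 × C: no H
  2 × N (aromatic): no H
  1 × C: 3 H
  1 × C: 2 H
  1 × O: 1 H
  1 × O (charge -1): no H
  Total hydrogens = 13.

13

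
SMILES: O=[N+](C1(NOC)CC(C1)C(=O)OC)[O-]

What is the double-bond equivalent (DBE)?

3

Molecular formula from the SMILES: C7H12N2O5.
DoU = (2C + 2 + N − H − X)/2 = (2·7 + 2 + 2 − 12 − 0)/2 = 6/2 = 3.
(Structurally: 1 ring(s) + 2 π bond(s) = 3.)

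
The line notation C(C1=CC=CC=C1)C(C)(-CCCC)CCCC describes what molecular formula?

C17H28

Heavy atoms from the SMILES: 17 C.
Implicit hydrogens by atom environment:
  7 × C: 2 H each → 14
  5 × C (aromatic): 1 H each → 5
  3 × C: 3 H each → 9
  1 × C: no H
  1 × C (aromatic): no H
  Total hydrogens = 28.
Molecular formula: C17H28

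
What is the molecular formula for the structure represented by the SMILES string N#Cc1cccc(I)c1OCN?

C8H7IN2O

Heavy atoms from the SMILES: 8 C, 1 I, 2 N, 1 O.
Implicit hydrogens by atom environment:
  3 × C (aromatic): 1 H each → 3
  3 × C (aromatic): no H
  1 × C: 2 H
  1 × C: no H
  1 × I: no H
  1 × N: 2 H
  1 × N: no H
  1 × O: no H
  Total hydrogens = 7.
Molecular formula: C8H7IN2O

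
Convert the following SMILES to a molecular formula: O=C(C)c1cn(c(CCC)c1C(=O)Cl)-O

C10H12ClNO3

Heavy atoms from the SMILES: 10 C, 1 Cl, 1 N, 3 O.
Implicit hydrogens by atom environment:
  3 × C (aromatic): no H
  2 × C: 3 H each → 6
  2 × C: 2 H each → 4
  2 × C: no H
  2 × O: no H
  1 × C (aromatic): 1 H
  1 × Cl: no H
  1 × N (aromatic): no H
  1 × O: 1 H
  Total hydrogens = 12.
Molecular formula: C10H12ClNO3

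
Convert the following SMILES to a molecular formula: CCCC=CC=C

C7H12

Heavy atoms from the SMILES: 7 C.
Implicit hydrogens by atom environment:
  3 × C: 2 H each → 6
  3 × C: 1 H each → 3
  1 × C: 3 H
  Total hydrogens = 12.
Molecular formula: C7H12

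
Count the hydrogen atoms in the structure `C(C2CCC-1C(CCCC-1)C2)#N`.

Hydrogens are implicit in SMILES; fill each atom to its normal valence:
  7 × C: 2 H each → 14
  3 × C: 1 H each → 3
  1 × C: no H
  1 × N: no H
  Total hydrogens = 17.

17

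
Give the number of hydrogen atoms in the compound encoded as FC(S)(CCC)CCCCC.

Hydrogens are implicit in SMILES; fill each atom to its normal valence:
  6 × C: 2 H each → 12
  2 × C: 3 H each → 6
  1 × C: no H
  1 × F: no H
  1 × S: 1 H
  Total hydrogens = 19.

19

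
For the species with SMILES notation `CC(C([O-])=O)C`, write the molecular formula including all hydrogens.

C4H7O2-

Heavy atoms from the SMILES: 4 C, 2 O.
Implicit hydrogens by atom environment:
  2 × C: 3 H each → 6
  1 × C: 1 H
  1 × C: no H
  1 × O: no H
  1 × O (charge -1): no H
  Total hydrogens = 7.
Net charge -1.
Molecular formula: C4H7O2-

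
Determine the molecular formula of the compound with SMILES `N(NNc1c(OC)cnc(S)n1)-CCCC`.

Heavy atoms from the SMILES: 9 C, 5 N, 1 O, 1 S.
Implicit hydrogens by atom environment:
  3 × C: 2 H each → 6
  3 × C (aromatic): no H
  3 × N: 1 H each → 3
  2 × C: 3 H each → 6
  2 × N (aromatic): no H
  1 × C (aromatic): 1 H
  1 × O: no H
  1 × S: 1 H
  Total hydrogens = 17.
Molecular formula: C9H17N5OS

C9H17N5OS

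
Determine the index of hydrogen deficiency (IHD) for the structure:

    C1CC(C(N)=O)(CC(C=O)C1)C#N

Molecular formula from the SMILES: C9H12N2O2.
DoU = (2C + 2 + N − H − X)/2 = (2·9 + 2 + 2 − 12 − 0)/2 = 10/2 = 5.
(Structurally: 1 ring(s) + 4 π bond(s) = 5.)

5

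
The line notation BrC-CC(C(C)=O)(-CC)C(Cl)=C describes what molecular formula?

C9H14BrClO

Heavy atoms from the SMILES: 1 Br, 9 C, 1 Cl, 1 O.
Implicit hydrogens by atom environment:
  4 × C: 2 H each → 8
  3 × C: no H
  2 × C: 3 H each → 6
  1 × Br: no H
  1 × Cl: no H
  1 × O: no H
  Total hydrogens = 14.
Molecular formula: C9H14BrClO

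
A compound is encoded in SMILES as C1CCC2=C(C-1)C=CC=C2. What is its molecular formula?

Heavy atoms from the SMILES: 10 C.
Implicit hydrogens by atom environment:
  4 × C: 2 H each → 8
  4 × C (aromatic): 1 H each → 4
  2 × C (aromatic): no H
  Total hydrogens = 12.
Molecular formula: C10H12

C10H12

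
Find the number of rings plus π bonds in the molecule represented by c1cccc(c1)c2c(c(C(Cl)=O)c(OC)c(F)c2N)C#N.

11

Molecular formula from the SMILES: C15H10ClFN2O2.
DoU = (2C + 2 + N − H − X)/2 = (2·15 + 2 + 2 − 10 − 2)/2 = 22/2 = 11.
(Structurally: 2 ring(s) + 9 π bond(s) = 11.)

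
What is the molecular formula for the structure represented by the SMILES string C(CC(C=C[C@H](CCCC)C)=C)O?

C12H22O

Heavy atoms from the SMILES: 12 C, 1 O.
Implicit hydrogens by atom environment:
  6 × C: 2 H each → 12
  3 × C: 1 H each → 3
  2 × C: 3 H each → 6
  1 × C: no H
  1 × O: 1 H
  Total hydrogens = 22.
Molecular formula: C12H22O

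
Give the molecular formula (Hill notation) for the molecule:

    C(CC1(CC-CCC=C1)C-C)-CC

C13H24

Heavy atoms from the SMILES: 13 C.
Implicit hydrogens by atom environment:
  8 × C: 2 H each → 16
  2 × C: 3 H each → 6
  2 × C: 1 H each → 2
  1 × C: no H
  Total hydrogens = 24.
Molecular formula: C13H24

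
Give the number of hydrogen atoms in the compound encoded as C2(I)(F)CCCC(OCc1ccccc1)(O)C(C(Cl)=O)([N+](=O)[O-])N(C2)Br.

16

Hydrogens are implicit in SMILES; fill each atom to its normal valence:
  5 × C: 2 H each → 10
  5 × C (aromatic): 1 H each → 5
  4 × C: no H
  3 × O: no H
  1 × Br: no H
  1 × C (aromatic): no H
  1 × Cl: no H
  1 × F: no H
  1 × I: no H
  1 × N: no H
  1 × N (charge +1): no H
  1 × O: 1 H
  1 × O (charge -1): no H
  Total hydrogens = 16.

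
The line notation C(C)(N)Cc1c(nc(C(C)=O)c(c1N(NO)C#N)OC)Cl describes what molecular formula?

Heavy atoms from the SMILES: 12 C, 1 Cl, 5 N, 3 O.
Implicit hydrogens by atom environment:
  5 × C (aromatic): no H
  3 × C: 3 H each → 9
  2 × C: no H
  2 × N: no H
  2 × O: no H
  1 × C: 2 H
  1 × C: 1 H
  1 × Cl: no H
  1 × N: 2 H
  1 × N: 1 H
  1 × N (aromatic): no H
  1 × O: 1 H
  Total hydrogens = 16.
Molecular formula: C12H16ClN5O3

C12H16ClN5O3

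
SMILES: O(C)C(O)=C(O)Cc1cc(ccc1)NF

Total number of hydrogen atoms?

12

Hydrogens are implicit in SMILES; fill each atom to its normal valence:
  4 × C (aromatic): 1 H each → 4
  2 × C: no H
  2 × C (aromatic): no H
  2 × O: 1 H each → 2
  1 × C: 3 H
  1 × C: 2 H
  1 × F: no H
  1 × N: 1 H
  1 × O: no H
  Total hydrogens = 12.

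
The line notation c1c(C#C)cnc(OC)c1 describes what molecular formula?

C8H7NO

Heavy atoms from the SMILES: 8 C, 1 N, 1 O.
Implicit hydrogens by atom environment:
  3 × C (aromatic): 1 H each → 3
  2 × C (aromatic): no H
  1 × C: 3 H
  1 × C: 1 H
  1 × C: no H
  1 × N (aromatic): no H
  1 × O: no H
  Total hydrogens = 7.
Molecular formula: C8H7NO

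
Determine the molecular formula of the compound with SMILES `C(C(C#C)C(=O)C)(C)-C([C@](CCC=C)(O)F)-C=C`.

Heavy atoms from the SMILES: 15 C, 1 F, 2 O.
Implicit hydrogens by atom environment:
  6 × C: 1 H each → 6
  4 × C: 2 H each → 8
  3 × C: no H
  2 × C: 3 H each → 6
  1 × F: no H
  1 × O: 1 H
  1 × O: no H
  Total hydrogens = 21.
Molecular formula: C15H21FO2

C15H21FO2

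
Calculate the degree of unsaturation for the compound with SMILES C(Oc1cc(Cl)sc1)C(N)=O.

Molecular formula from the SMILES: C6H6ClNO2S.
DoU = (2C + 2 + N − H − X)/2 = (2·6 + 2 + 1 − 6 − 1)/2 = 8/2 = 4.
(Structurally: 1 ring(s) + 3 π bond(s) = 4.)

4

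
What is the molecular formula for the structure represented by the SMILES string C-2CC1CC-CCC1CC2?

Heavy atoms from the SMILES: 10 C.
Implicit hydrogens by atom environment:
  8 × C: 2 H each → 16
  2 × C: 1 H each → 2
  Total hydrogens = 18.
Molecular formula: C10H18

C10H18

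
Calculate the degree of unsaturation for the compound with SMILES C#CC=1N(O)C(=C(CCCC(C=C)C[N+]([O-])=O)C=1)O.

7

Molecular formula from the SMILES: C13H16N2O4.
DoU = (2C + 2 + N − H − X)/2 = (2·13 + 2 + 2 − 16 − 0)/2 = 14/2 = 7.
(Structurally: 1 ring(s) + 6 π bond(s) = 7.)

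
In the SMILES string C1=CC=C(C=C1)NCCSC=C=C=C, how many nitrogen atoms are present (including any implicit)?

The symbol for nitrogen appears 1 time in the SMILES.

1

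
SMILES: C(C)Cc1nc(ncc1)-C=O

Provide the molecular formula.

Heavy atoms from the SMILES: 8 C, 2 N, 1 O.
Implicit hydrogens by atom environment:
  2 × C: 2 H each → 4
  2 × C (aromatic): 1 H each → 2
  2 × C (aromatic): no H
  2 × N (aromatic): no H
  1 × C: 3 H
  1 × C: 1 H
  1 × O: no H
  Total hydrogens = 10.
Molecular formula: C8H10N2O

C8H10N2O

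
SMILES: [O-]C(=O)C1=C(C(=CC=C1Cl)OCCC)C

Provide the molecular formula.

C11H12ClO3-

Heavy atoms from the SMILES: 11 C, 1 Cl, 3 O.
Implicit hydrogens by atom environment:
  4 × C (aromatic): no H
  2 × C: 3 H each → 6
  2 × C: 2 H each → 4
  2 × C (aromatic): 1 H each → 2
  2 × O: no H
  1 × C: no H
  1 × Cl: no H
  1 × O (charge -1): no H
  Total hydrogens = 12.
Net charge -1.
Molecular formula: C11H12ClO3-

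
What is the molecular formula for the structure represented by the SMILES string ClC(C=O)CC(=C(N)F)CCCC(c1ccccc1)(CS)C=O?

Heavy atoms from the SMILES: 17 C, 1 Cl, 1 F, 1 N, 2 O, 1 S.
Implicit hydrogens by atom environment:
  5 × C: 2 H each → 10
  5 × C (aromatic): 1 H each → 5
  3 × C: 1 H each → 3
  3 × C: no H
  2 × O: no H
  1 × C (aromatic): no H
  1 × Cl: no H
  1 × F: no H
  1 × N: 2 H
  1 × S: 1 H
  Total hydrogens = 21.
Molecular formula: C17H21ClFNO2S

C17H21ClFNO2S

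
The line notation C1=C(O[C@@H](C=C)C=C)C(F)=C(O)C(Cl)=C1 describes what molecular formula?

Heavy atoms from the SMILES: 11 C, 1 Cl, 1 F, 2 O.
Implicit hydrogens by atom environment:
  4 × C (aromatic): no H
  3 × C: 1 H each → 3
  2 × C: 2 H each → 4
  2 × C (aromatic): 1 H each → 2
  1 × Cl: no H
  1 × F: no H
  1 × O: 1 H
  1 × O: no H
  Total hydrogens = 10.
Molecular formula: C11H10ClFO2

C11H10ClFO2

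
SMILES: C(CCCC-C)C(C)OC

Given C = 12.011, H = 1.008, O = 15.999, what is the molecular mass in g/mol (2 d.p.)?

144.26

Molecular formula: C9H20O.
M = 9×12.011 + 20×1.008 + 1×15.999 = 144.26 g/mol.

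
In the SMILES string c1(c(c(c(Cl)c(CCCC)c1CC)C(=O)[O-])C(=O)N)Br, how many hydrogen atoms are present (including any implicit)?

Hydrogens are implicit in SMILES; fill each atom to its normal valence:
  6 × C (aromatic): no H
  4 × C: 2 H each → 8
  2 × C: 3 H each → 6
  2 × C: no H
  2 × O: no H
  1 × Br: no H
  1 × Cl: no H
  1 × N: 2 H
  1 × O (charge -1): no H
  Total hydrogens = 16.

16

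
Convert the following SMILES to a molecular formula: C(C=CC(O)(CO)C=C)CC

Heavy atoms from the SMILES: 9 C, 2 O.
Implicit hydrogens by atom environment:
  4 × C: 2 H each → 8
  3 × C: 1 H each → 3
  2 × O: 1 H each → 2
  1 × C: 3 H
  1 × C: no H
  Total hydrogens = 16.
Molecular formula: C9H16O2

C9H16O2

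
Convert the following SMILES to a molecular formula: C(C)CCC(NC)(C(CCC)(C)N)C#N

C12H25N3

Heavy atoms from the SMILES: 12 C, 3 N.
Implicit hydrogens by atom environment:
  5 × C: 2 H each → 10
  4 × C: 3 H each → 12
  3 × C: no H
  1 × N: 2 H
  1 × N: 1 H
  1 × N: no H
  Total hydrogens = 25.
Molecular formula: C12H25N3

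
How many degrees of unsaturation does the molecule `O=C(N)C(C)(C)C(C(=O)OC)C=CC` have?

3

Molecular formula from the SMILES: C10H17NO3.
DoU = (2C + 2 + N − H − X)/2 = (2·10 + 2 + 1 − 17 − 0)/2 = 6/2 = 3.
(Structurally: 0 ring(s) + 3 π bond(s) = 3.)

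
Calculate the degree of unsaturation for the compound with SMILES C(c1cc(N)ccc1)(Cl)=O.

5

Molecular formula from the SMILES: C7H6ClNO.
DoU = (2C + 2 + N − H − X)/2 = (2·7 + 2 + 1 − 6 − 1)/2 = 10/2 = 5.
(Structurally: 1 ring(s) + 4 π bond(s) = 5.)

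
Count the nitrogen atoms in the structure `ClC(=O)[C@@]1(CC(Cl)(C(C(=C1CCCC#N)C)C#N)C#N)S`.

3

The symbol for nitrogen appears 3 times in the SMILES.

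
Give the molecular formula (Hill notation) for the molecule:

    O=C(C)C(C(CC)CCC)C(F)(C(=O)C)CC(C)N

Heavy atoms from the SMILES: 15 C, 1 F, 1 N, 2 O.
Implicit hydrogens by atom environment:
  5 × C: 3 H each → 15
  4 × C: 2 H each → 8
  3 × C: 1 H each → 3
  3 × C: no H
  2 × O: no H
  1 × F: no H
  1 × N: 2 H
  Total hydrogens = 28.
Molecular formula: C15H28FNO2

C15H28FNO2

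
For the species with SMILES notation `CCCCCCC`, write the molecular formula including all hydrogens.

Heavy atoms from the SMILES: 7 C.
Implicit hydrogens by atom environment:
  5 × C: 2 H each → 10
  2 × C: 3 H each → 6
  Total hydrogens = 16.
Molecular formula: C7H16

C7H16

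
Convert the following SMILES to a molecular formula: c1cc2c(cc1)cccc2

C10H8

Heavy atoms from the SMILES: 10 C.
Implicit hydrogens by atom environment:
  8 × C (aromatic): 1 H each → 8
  2 × C (aromatic): no H
  Total hydrogens = 8.
Molecular formula: C10H8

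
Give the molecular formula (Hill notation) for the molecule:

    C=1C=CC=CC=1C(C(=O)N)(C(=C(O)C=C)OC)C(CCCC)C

C19H27NO3

Heavy atoms from the SMILES: 19 C, 1 N, 3 O.
Implicit hydrogens by atom environment:
  5 × C (aromatic): 1 H each → 5
  4 × C: 2 H each → 8
  4 × C: no H
  3 × C: 3 H each → 9
  2 × C: 1 H each → 2
  2 × O: no H
  1 × C (aromatic): no H
  1 × N: 2 H
  1 × O: 1 H
  Total hydrogens = 27.
Molecular formula: C19H27NO3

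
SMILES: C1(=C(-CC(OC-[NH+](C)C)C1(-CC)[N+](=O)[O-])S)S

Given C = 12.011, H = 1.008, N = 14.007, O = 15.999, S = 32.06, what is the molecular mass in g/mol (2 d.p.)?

279.39

Molecular formula: C10H19N2O3S2+.
M = 10×12.011 + 19×1.008 + 2×14.007 + 3×15.999 + 2×32.06 = 279.39 g/mol.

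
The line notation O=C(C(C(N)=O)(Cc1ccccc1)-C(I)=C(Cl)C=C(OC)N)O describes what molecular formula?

Heavy atoms from the SMILES: 15 C, 1 Cl, 1 I, 2 N, 4 O.
Implicit hydrogens by atom environment:
  6 × C: no H
  5 × C (aromatic): 1 H each → 5
  3 × O: no H
  2 × N: 2 H each → 4
  1 × C: 3 H
  1 × C: 2 H
  1 × C: 1 H
  1 × C (aromatic): no H
  1 × Cl: no H
  1 × I: no H
  1 × O: 1 H
  Total hydrogens = 16.
Molecular formula: C15H16ClIN2O4

C15H16ClIN2O4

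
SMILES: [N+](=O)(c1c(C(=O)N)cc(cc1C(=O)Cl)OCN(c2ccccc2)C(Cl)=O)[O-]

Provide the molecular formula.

C16H11Cl2N3O6

Heavy atoms from the SMILES: 16 C, 2 Cl, 3 N, 6 O.
Implicit hydrogens by atom environment:
  7 × C (aromatic): 1 H each → 7
  5 × C (aromatic): no H
  5 × O: no H
  3 × C: no H
  2 × Cl: no H
  1 × C: 2 H
  1 × N: 2 H
  1 × N (charge +1): no H
  1 × N: no H
  1 × O (charge -1): no H
  Total hydrogens = 11.
Molecular formula: C16H11Cl2N3O6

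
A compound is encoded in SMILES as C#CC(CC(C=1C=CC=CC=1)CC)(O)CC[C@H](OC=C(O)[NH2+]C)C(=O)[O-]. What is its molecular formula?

C20H27NO5

Heavy atoms from the SMILES: 20 C, 1 N, 5 O.
Implicit hydrogens by atom environment:
  5 × C (aromatic): 1 H each → 5
  4 × C: 2 H each → 8
  4 × C: 1 H each → 4
  4 × C: no H
  2 × C: 3 H each → 6
  2 × O: 1 H each → 2
  2 × O: no H
  1 × C (aromatic): no H
  1 × N (charge +1): 2 H
  1 × O (charge -1): no H
  Total hydrogens = 27.
Molecular formula: C20H27NO5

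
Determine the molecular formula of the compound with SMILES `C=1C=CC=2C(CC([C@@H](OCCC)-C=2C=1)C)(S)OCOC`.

Heavy atoms from the SMILES: 16 C, 3 O, 1 S.
Implicit hydrogens by atom environment:
  4 × C: 2 H each → 8
  4 × C (aromatic): 1 H each → 4
  3 × C: 3 H each → 9
  3 × O: no H
  2 × C: 1 H each → 2
  2 × C (aromatic): no H
  1 × C: no H
  1 × S: 1 H
  Total hydrogens = 24.
Molecular formula: C16H24O3S

C16H24O3S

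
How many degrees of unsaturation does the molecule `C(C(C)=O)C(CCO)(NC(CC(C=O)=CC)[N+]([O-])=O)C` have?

4

Molecular formula from the SMILES: C13H22N2O5.
DoU = (2C + 2 + N − H − X)/2 = (2·13 + 2 + 2 − 22 − 0)/2 = 8/2 = 4.
(Structurally: 0 ring(s) + 4 π bond(s) = 4.)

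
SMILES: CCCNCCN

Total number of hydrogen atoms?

Hydrogens are implicit in SMILES; fill each atom to its normal valence:
  4 × C: 2 H each → 8
  1 × C: 3 H
  1 × N: 2 H
  1 × N: 1 H
  Total hydrogens = 14.

14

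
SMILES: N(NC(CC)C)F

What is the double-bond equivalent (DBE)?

Molecular formula from the SMILES: C4H11FN2.
DoU = (2C + 2 + N − H − X)/2 = (2·4 + 2 + 2 − 11 − 1)/2 = 0/2 = 0.
(Structurally: 0 ring(s) + 0 π bond(s) = 0.)

0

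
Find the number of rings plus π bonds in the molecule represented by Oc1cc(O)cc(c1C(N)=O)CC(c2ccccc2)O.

Molecular formula from the SMILES: C15H15NO4.
DoU = (2C + 2 + N − H − X)/2 = (2·15 + 2 + 1 − 15 − 0)/2 = 18/2 = 9.
(Structurally: 2 ring(s) + 7 π bond(s) = 9.)

9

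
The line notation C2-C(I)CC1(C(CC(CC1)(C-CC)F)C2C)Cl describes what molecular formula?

C14H23ClFI

Heavy atoms from the SMILES: 14 C, 1 Cl, 1 F, 1 I.
Implicit hydrogens by atom environment:
  7 × C: 2 H each → 14
  3 × C: 1 H each → 3
  2 × C: 3 H each → 6
  2 × C: no H
  1 × Cl: no H
  1 × F: no H
  1 × I: no H
  Total hydrogens = 23.
Molecular formula: C14H23ClFI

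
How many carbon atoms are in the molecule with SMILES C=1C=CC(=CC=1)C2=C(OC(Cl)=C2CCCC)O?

The symbol for carbon appears 14 times in the SMILES. (Cl is a single chlorine, not C + l.)

14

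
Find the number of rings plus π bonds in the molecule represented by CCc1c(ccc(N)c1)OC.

4

Molecular formula from the SMILES: C9H13NO.
DoU = (2C + 2 + N − H − X)/2 = (2·9 + 2 + 1 − 13 − 0)/2 = 8/2 = 4.
(Structurally: 1 ring(s) + 3 π bond(s) = 4.)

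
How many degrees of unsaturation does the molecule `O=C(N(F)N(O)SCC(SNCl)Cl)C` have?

Molecular formula from the SMILES: C4H8Cl2FN3O2S2.
DoU = (2C + 2 + N − H − X)/2 = (2·4 + 2 + 3 − 8 − 3)/2 = 2/2 = 1.
(Structurally: 0 ring(s) + 1 π bond(s) = 1.)

1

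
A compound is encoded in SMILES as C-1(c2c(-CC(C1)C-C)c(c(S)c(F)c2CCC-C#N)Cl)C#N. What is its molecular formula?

C17H18ClFN2S

Heavy atoms from the SMILES: 17 C, 1 Cl, 1 F, 2 N, 1 S.
Implicit hydrogens by atom environment:
  6 × C: 2 H each → 12
  6 × C (aromatic): no H
  2 × C: 1 H each → 2
  2 × C: no H
  2 × N: no H
  1 × C: 3 H
  1 × Cl: no H
  1 × F: no H
  1 × S: 1 H
  Total hydrogens = 18.
Molecular formula: C17H18ClFN2S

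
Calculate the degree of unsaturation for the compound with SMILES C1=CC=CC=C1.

4

Molecular formula from the SMILES: C6H6.
DoU = (2C + 2 + N − H − X)/2 = (2·6 + 2 + 0 − 6 − 0)/2 = 8/2 = 4.
(Structurally: 1 ring(s) + 3 π bond(s) = 4.)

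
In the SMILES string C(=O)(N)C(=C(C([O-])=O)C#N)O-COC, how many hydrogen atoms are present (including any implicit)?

7

Hydrogens are implicit in SMILES; fill each atom to its normal valence:
  5 × C: no H
  4 × O: no H
  1 × C: 3 H
  1 × C: 2 H
  1 × N: 2 H
  1 × N: no H
  1 × O (charge -1): no H
  Total hydrogens = 7.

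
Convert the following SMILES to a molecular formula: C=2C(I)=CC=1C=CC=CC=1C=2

C10H7I

Heavy atoms from the SMILES: 10 C, 1 I.
Implicit hydrogens by atom environment:
  7 × C (aromatic): 1 H each → 7
  3 × C (aromatic): no H
  1 × I: no H
  Total hydrogens = 7.
Molecular formula: C10H7I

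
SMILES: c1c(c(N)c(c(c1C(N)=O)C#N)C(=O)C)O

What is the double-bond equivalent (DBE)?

8

Molecular formula from the SMILES: C10H9N3O3.
DoU = (2C + 2 + N − H − X)/2 = (2·10 + 2 + 3 − 9 − 0)/2 = 16/2 = 8.
(Structurally: 1 ring(s) + 7 π bond(s) = 8.)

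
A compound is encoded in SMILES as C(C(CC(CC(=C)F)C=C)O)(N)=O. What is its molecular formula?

C9H14FNO2

Heavy atoms from the SMILES: 9 C, 1 F, 1 N, 2 O.
Implicit hydrogens by atom environment:
  4 × C: 2 H each → 8
  3 × C: 1 H each → 3
  2 × C: no H
  1 × F: no H
  1 × N: 2 H
  1 × O: 1 H
  1 × O: no H
  Total hydrogens = 14.
Molecular formula: C9H14FNO2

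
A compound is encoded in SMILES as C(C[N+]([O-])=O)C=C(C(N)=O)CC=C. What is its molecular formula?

Heavy atoms from the SMILES: 8 C, 2 N, 3 O.
Implicit hydrogens by atom environment:
  4 × C: 2 H each → 8
  2 × C: 1 H each → 2
  2 × C: no H
  2 × O: no H
  1 × N: 2 H
  1 × N (charge +1): no H
  1 × O (charge -1): no H
  Total hydrogens = 12.
Molecular formula: C8H12N2O3

C8H12N2O3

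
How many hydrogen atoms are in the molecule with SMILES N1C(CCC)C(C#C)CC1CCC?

Hydrogens are implicit in SMILES; fill each atom to its normal valence:
  5 × C: 2 H each → 10
  4 × C: 1 H each → 4
  2 × C: 3 H each → 6
  1 × C: no H
  1 × N: 1 H
  Total hydrogens = 21.

21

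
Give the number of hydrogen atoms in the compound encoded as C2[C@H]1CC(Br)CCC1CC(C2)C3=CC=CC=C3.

Hydrogens are implicit in SMILES; fill each atom to its normal valence:
  6 × C: 2 H each → 12
  5 × C (aromatic): 1 H each → 5
  4 × C: 1 H each → 4
  1 × Br: no H
  1 × C (aromatic): no H
  Total hydrogens = 21.

21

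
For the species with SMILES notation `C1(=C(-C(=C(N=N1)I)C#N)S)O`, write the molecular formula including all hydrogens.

C5H2IN3OS

Heavy atoms from the SMILES: 5 C, 1 I, 3 N, 1 O, 1 S.
Implicit hydrogens by atom environment:
  4 × C (aromatic): no H
  2 × N (aromatic): no H
  1 × C: no H
  1 × I: no H
  1 × N: no H
  1 × O: 1 H
  1 × S: 1 H
  Total hydrogens = 2.
Molecular formula: C5H2IN3OS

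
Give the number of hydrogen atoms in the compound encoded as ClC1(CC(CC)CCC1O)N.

Hydrogens are implicit in SMILES; fill each atom to its normal valence:
  4 × C: 2 H each → 8
  2 × C: 1 H each → 2
  1 × C: 3 H
  1 × C: no H
  1 × Cl: no H
  1 × N: 2 H
  1 × O: 1 H
  Total hydrogens = 16.

16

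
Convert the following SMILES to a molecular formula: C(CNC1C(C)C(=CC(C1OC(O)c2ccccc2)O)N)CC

C18H28N2O3

Heavy atoms from the SMILES: 18 C, 2 N, 3 O.
Implicit hydrogens by atom environment:
  6 × C: 1 H each → 6
  5 × C (aromatic): 1 H each → 5
  3 × C: 2 H each → 6
  2 × C: 3 H each → 6
  2 × O: 1 H each → 2
  1 × C: no H
  1 × C (aromatic): no H
  1 × N: 2 H
  1 × N: 1 H
  1 × O: no H
  Total hydrogens = 28.
Molecular formula: C18H28N2O3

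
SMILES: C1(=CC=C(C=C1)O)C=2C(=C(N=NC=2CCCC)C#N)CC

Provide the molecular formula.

Heavy atoms from the SMILES: 17 C, 3 N, 1 O.
Implicit hydrogens by atom environment:
  6 × C (aromatic): no H
  4 × C: 2 H each → 8
  4 × C (aromatic): 1 H each → 4
  2 × C: 3 H each → 6
  2 × N (aromatic): no H
  1 × C: no H
  1 × N: no H
  1 × O: 1 H
  Total hydrogens = 19.
Molecular formula: C17H19N3O

C17H19N3O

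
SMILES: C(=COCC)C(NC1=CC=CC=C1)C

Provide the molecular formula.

Heavy atoms from the SMILES: 12 C, 1 N, 1 O.
Implicit hydrogens by atom environment:
  5 × C (aromatic): 1 H each → 5
  3 × C: 1 H each → 3
  2 × C: 3 H each → 6
  1 × C: 2 H
  1 × C (aromatic): no H
  1 × N: 1 H
  1 × O: no H
  Total hydrogens = 17.
Molecular formula: C12H17NO

C12H17NO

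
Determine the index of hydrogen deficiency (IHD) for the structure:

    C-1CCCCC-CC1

1

Molecular formula from the SMILES: C8H16.
DoU = (2C + 2 + N − H − X)/2 = (2·8 + 2 + 0 − 16 − 0)/2 = 2/2 = 1.
(Structurally: 1 ring(s) + 0 π bond(s) = 1.)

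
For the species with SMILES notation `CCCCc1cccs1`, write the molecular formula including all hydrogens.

C8H12S

Heavy atoms from the SMILES: 8 C, 1 S.
Implicit hydrogens by atom environment:
  3 × C: 2 H each → 6
  3 × C (aromatic): 1 H each → 3
  1 × C: 3 H
  1 × C (aromatic): no H
  1 × S (aromatic): no H
  Total hydrogens = 12.
Molecular formula: C8H12S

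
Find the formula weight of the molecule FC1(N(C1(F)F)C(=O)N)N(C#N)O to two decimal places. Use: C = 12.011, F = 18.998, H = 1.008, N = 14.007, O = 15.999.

Molecular formula: C4H3F3N4O2.
M = 4×12.011 + 3×18.998 + 3×1.008 + 4×14.007 + 2×15.999 = 196.09 g/mol.

196.09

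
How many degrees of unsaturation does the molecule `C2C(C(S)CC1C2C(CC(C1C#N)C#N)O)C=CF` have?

7

Molecular formula from the SMILES: C14H17FN2OS.
DoU = (2C + 2 + N − H − X)/2 = (2·14 + 2 + 2 − 17 − 1)/2 = 14/2 = 7.
(Structurally: 2 ring(s) + 5 π bond(s) = 7.)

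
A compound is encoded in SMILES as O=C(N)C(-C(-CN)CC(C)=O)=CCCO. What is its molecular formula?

C10H18N2O3

Heavy atoms from the SMILES: 10 C, 2 N, 3 O.
Implicit hydrogens by atom environment:
  4 × C: 2 H each → 8
  3 × C: no H
  2 × C: 1 H each → 2
  2 × N: 2 H each → 4
  2 × O: no H
  1 × C: 3 H
  1 × O: 1 H
  Total hydrogens = 18.
Molecular formula: C10H18N2O3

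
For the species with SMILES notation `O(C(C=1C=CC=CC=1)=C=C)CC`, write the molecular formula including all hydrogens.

C11H12O

Heavy atoms from the SMILES: 11 C, 1 O.
Implicit hydrogens by atom environment:
  5 × C (aromatic): 1 H each → 5
  2 × C: 2 H each → 4
  2 × C: no H
  1 × C: 3 H
  1 × C (aromatic): no H
  1 × O: no H
  Total hydrogens = 12.
Molecular formula: C11H12O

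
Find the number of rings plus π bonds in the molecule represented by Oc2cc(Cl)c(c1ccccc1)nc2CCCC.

Molecular formula from the SMILES: C15H16ClNO.
DoU = (2C + 2 + N − H − X)/2 = (2·15 + 2 + 1 − 16 − 1)/2 = 16/2 = 8.
(Structurally: 2 ring(s) + 6 π bond(s) = 8.)

8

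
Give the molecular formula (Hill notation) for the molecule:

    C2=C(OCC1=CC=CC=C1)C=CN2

Heavy atoms from the SMILES: 11 C, 1 N, 1 O.
Implicit hydrogens by atom environment:
  8 × C (aromatic): 1 H each → 8
  2 × C (aromatic): no H
  1 × C: 2 H
  1 × N (aromatic): 1 H
  1 × O: no H
  Total hydrogens = 11.
Molecular formula: C11H11NO

C11H11NO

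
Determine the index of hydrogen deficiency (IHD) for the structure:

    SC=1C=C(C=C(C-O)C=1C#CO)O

6

Molecular formula from the SMILES: C9H8O3S.
DoU = (2C + 2 + N − H − X)/2 = (2·9 + 2 + 0 − 8 − 0)/2 = 12/2 = 6.
(Structurally: 1 ring(s) + 5 π bond(s) = 6.)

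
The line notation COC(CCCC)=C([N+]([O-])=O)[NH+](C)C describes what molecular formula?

Heavy atoms from the SMILES: 9 C, 2 N, 3 O.
Implicit hydrogens by atom environment:
  4 × C: 3 H each → 12
  3 × C: 2 H each → 6
  2 × C: no H
  2 × O: no H
  1 × N (charge +1): 1 H
  1 × N (charge +1): no H
  1 × O (charge -1): no H
  Total hydrogens = 19.
Net charge +1.
Molecular formula: C9H19N2O3+

C9H19N2O3+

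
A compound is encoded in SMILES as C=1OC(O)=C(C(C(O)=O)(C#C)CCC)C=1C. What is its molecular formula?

Heavy atoms from the SMILES: 12 C, 4 O.
Implicit hydrogens by atom environment:
  3 × C (aromatic): no H
  3 × C: no H
  2 × C: 3 H each → 6
  2 × C: 2 H each → 4
  2 × O: 1 H each → 2
  1 × C (aromatic): 1 H
  1 × C: 1 H
  1 × O (aromatic): no H
  1 × O: no H
  Total hydrogens = 14.
Molecular formula: C12H14O4

C12H14O4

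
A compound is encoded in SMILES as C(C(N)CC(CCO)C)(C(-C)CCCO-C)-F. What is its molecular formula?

C13H28FNO2

Heavy atoms from the SMILES: 13 C, 1 F, 1 N, 2 O.
Implicit hydrogens by atom environment:
  6 × C: 2 H each → 12
  4 × C: 1 H each → 4
  3 × C: 3 H each → 9
  1 × F: no H
  1 × N: 2 H
  1 × O: 1 H
  1 × O: no H
  Total hydrogens = 28.
Molecular formula: C13H28FNO2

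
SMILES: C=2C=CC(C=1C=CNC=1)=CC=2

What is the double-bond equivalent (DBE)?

7

Molecular formula from the SMILES: C10H9N.
DoU = (2C + 2 + N − H − X)/2 = (2·10 + 2 + 1 − 9 − 0)/2 = 14/2 = 7.
(Structurally: 2 ring(s) + 5 π bond(s) = 7.)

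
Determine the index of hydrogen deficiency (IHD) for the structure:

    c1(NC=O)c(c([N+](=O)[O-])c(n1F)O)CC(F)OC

Molecular formula from the SMILES: C8H9F2N3O5.
DoU = (2C + 2 + N − H − X)/2 = (2·8 + 2 + 3 − 9 − 2)/2 = 10/2 = 5.
(Structurally: 1 ring(s) + 4 π bond(s) = 5.)

5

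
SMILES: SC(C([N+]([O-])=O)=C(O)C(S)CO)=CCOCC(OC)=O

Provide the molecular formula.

C10H15NO7S2

Heavy atoms from the SMILES: 10 C, 1 N, 7 O, 2 S.
Implicit hydrogens by atom environment:
  4 × C: no H
  4 × O: no H
  3 × C: 2 H each → 6
  2 × C: 1 H each → 2
  2 × O: 1 H each → 2
  2 × S: 1 H each → 2
  1 × C: 3 H
  1 × N (charge +1): no H
  1 × O (charge -1): no H
  Total hydrogens = 15.
Molecular formula: C10H15NO7S2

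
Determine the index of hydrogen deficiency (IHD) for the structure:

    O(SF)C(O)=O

Molecular formula from the SMILES: CHFO3S.
DoU = (2C + 2 + N − H − X)/2 = (2·1 + 2 + 0 − 1 − 1)/2 = 2/2 = 1.
(Structurally: 0 ring(s) + 1 π bond(s) = 1.)

1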